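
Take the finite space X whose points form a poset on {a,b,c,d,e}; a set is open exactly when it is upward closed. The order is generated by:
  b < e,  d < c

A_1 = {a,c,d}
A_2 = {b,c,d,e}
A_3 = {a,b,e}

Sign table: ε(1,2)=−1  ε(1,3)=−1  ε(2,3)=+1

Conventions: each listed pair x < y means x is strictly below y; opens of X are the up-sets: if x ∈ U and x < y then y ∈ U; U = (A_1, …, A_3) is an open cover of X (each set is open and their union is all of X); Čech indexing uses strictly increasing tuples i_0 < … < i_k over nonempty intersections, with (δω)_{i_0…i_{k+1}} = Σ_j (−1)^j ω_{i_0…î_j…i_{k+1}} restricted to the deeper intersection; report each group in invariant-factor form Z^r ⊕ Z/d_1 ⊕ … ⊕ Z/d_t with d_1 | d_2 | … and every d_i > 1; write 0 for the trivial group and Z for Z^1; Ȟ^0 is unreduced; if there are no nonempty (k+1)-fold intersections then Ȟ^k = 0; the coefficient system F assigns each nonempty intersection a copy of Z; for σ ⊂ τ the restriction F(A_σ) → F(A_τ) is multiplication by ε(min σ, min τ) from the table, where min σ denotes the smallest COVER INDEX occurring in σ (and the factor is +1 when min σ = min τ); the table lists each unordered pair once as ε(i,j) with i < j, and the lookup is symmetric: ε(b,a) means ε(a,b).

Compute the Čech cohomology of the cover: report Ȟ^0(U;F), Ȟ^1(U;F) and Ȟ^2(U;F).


nerve simplices:
  A12={c,d} A13={a} A23={b,e}
C dims 3,3; δ0: rk 2, SNF 1^2
degree 0: 3−2−0 = 1 → Ȟ^0 ≅ Z
degree 1: 3−0−2 = 1 → Ȟ^1 ≅ Z
degree 2: 0−0−0 = 0 → Ȟ^2 ≅ 0

Ȟ^0 = Z,  Ȟ^1 = Z,  Ȟ^2 = 0


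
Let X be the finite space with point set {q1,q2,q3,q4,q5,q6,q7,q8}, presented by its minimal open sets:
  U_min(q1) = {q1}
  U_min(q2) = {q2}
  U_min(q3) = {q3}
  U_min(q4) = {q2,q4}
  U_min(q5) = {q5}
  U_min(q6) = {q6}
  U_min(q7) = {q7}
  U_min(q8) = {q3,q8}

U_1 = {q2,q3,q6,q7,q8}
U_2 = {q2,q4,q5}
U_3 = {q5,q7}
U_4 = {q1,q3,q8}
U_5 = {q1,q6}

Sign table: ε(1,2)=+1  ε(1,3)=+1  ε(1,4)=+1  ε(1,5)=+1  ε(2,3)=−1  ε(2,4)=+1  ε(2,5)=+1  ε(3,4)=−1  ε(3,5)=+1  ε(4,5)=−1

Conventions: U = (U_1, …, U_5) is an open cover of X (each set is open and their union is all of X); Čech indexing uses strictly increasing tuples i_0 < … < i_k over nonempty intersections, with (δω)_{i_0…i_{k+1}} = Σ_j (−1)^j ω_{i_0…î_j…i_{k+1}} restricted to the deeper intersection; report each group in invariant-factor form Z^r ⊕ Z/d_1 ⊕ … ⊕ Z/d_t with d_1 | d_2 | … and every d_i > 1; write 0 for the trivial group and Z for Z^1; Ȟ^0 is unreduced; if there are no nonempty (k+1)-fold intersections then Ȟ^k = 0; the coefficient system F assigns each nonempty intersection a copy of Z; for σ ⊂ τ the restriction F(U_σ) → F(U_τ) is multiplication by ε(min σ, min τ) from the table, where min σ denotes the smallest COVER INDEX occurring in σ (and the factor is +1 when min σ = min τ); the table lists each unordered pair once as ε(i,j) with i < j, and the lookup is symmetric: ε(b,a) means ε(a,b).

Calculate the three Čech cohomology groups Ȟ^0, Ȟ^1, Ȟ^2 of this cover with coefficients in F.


Ȟ^0 = 0; Ȟ^1 = Z ⊕ Z/2; Ȟ^2 = 0

cover nerve:
  U12={q2} U13={q7} U14={q3,q8} U15={q6} U23={q5} U45={q1}
C dims 5,6; δ0: rk 5, SNF 1^4·2
Ȟ^0: (5−5)−0=0 ⇒ 0
Ȟ^1: (6−0)−5=1 plus torsion [2] ⇒ Z ⊕ Z/2
Ȟ^2: (0−0)−0=0 ⇒ 0


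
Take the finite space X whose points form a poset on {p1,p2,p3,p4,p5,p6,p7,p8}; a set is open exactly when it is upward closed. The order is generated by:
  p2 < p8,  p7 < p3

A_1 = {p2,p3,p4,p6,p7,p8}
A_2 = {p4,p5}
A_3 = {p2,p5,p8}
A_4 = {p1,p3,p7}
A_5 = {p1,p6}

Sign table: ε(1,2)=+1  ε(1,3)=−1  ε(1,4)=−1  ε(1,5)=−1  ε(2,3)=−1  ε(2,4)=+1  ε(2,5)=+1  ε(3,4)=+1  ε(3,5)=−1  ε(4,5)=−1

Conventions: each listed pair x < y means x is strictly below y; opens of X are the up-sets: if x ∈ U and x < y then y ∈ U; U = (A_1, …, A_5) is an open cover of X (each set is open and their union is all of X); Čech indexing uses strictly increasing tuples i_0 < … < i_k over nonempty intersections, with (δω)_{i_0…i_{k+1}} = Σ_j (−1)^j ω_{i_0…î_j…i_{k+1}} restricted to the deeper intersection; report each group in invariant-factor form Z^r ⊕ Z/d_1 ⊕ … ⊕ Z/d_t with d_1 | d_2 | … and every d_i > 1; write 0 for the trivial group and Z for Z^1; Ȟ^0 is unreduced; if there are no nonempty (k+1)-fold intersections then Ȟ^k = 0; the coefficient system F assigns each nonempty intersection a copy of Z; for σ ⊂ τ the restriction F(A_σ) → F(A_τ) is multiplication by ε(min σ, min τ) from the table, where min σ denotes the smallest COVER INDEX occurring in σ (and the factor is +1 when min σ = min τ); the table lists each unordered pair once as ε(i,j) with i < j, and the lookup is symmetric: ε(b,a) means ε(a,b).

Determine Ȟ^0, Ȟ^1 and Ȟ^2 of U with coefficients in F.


intersection data:
  A12={p4} A13={p2,p8} A14={p3,p7} A15={p6} A23={p5} A45={p1}
C dims 5,6; δ0: rk 5, SNF 1^4·2
Ȟ^0 = (5 − 5) − 0 = 0, so Ȟ^0 ≅ 0
Ȟ^1 = (6 − 0) − 5 = 1 plus torsion [2], so Ȟ^1 ≅ Z ⊕ Z/2
Ȟ^2 = (0 − 0) − 0 = 0, so Ȟ^2 ≅ 0

Ȟ^0(U;F) ≅ 0,  Ȟ^1(U;F) ≅ Z ⊕ Z/2,  Ȟ^2(U;F) ≅ 0


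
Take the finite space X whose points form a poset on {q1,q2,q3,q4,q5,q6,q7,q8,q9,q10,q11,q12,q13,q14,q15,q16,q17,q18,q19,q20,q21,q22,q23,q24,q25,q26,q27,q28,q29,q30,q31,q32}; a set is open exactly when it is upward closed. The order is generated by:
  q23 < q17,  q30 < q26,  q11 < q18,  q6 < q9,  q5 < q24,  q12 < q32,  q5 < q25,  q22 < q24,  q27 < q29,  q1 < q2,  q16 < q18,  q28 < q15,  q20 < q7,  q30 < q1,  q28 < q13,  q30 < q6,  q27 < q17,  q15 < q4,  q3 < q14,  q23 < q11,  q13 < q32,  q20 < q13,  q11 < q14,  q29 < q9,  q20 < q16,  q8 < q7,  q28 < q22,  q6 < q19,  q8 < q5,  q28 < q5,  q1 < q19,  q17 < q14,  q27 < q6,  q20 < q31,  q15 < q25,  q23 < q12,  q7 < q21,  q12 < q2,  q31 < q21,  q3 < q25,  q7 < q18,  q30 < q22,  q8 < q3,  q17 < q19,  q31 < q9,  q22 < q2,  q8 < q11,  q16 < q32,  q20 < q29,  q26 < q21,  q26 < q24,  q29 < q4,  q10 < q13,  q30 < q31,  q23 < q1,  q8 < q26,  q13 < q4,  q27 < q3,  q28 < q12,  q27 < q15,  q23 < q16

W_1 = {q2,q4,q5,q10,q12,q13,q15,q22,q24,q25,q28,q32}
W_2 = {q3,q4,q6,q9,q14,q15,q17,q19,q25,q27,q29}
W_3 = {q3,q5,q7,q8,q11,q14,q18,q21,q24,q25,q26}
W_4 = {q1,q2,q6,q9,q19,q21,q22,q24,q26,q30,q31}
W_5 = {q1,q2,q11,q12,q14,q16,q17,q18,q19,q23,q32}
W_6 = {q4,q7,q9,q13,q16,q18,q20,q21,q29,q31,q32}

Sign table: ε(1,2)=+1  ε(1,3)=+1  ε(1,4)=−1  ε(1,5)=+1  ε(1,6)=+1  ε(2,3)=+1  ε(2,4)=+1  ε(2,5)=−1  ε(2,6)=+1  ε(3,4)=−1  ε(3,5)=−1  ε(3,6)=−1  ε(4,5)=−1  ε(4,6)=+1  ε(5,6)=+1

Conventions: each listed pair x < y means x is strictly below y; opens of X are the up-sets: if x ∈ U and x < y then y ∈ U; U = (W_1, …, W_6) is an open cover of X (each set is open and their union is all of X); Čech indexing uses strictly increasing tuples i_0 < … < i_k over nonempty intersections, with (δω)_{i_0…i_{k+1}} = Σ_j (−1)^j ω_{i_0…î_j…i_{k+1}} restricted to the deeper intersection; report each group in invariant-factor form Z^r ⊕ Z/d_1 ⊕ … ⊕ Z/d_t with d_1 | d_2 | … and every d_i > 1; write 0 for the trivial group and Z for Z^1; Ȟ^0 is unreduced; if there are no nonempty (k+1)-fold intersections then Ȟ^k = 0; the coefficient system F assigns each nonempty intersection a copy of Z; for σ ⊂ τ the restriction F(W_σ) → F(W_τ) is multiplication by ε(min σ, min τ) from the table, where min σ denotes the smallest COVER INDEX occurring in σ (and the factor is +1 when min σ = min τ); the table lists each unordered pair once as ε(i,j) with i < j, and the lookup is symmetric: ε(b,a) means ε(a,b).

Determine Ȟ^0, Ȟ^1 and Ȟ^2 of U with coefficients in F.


Ȟ^0(U;F) ≅ 0; Ȟ^1(U;F) ≅ Z/2; Ȟ^2(U;F) ≅ Z

nonempty overlaps:
  W12={q4,q15,q25} W13={q5,q24,q25} W14={q2,q22,q24} W15={q2,q12,q32} W16={q4,q13,q32} W23={q3,q14,q25} W24={q6,q9,q19} W25={q14,q17,q19} W26={q4,q9,q29} W34={q21,q24,q26} W35={q11,q14,q18} W36={q7,q18,q21} W45={q1,q2,q19} W46={q9,q21,q31} W56={q16,q18,q32}
  W123={q25} W126={q4} W134={q24} W145={q2} W156={q32} W235={q14} W245={q19} W246={q9} W346={q21} W356={q18}
C dims 6,15,10; δ0: rk 6, SNF 1^5·2; δ1: rk 9, SNF 1^9
degree 0: 6−6−0 = 0 → Ȟ^0 ≅ 0
degree 1: 15−9−6 = 0 plus torsion [2] → Ȟ^1 ≅ Z/2
degree 2: 10−0−9 = 1 → Ȟ^2 ≅ Z


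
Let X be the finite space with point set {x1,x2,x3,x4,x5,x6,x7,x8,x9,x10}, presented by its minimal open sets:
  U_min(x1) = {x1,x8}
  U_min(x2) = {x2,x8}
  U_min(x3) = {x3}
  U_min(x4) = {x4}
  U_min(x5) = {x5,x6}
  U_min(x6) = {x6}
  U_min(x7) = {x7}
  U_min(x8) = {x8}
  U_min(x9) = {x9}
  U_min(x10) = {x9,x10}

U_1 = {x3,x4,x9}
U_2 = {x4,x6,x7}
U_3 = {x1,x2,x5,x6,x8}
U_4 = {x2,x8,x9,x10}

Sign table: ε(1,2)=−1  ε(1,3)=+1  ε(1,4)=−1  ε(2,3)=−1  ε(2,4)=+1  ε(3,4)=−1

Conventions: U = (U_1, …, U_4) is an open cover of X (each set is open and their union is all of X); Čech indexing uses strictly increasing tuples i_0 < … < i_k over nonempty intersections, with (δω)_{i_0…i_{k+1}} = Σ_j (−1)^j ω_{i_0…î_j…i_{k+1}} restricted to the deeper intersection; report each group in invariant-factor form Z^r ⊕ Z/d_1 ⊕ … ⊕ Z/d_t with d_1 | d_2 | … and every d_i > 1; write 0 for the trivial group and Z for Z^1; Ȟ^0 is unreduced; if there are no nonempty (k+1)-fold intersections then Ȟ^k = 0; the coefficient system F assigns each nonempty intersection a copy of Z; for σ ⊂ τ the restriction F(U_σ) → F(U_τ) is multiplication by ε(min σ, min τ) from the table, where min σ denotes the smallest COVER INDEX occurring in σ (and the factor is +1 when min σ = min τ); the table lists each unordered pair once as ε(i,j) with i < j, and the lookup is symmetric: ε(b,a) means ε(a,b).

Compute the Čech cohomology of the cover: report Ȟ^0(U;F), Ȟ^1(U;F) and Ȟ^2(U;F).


nonempty overlaps:
  U12={x4} U14={x9} U23={x6} U34={x2,x8}
C dims 4,4; δ0: rk 3, SNF 1^3
degree 0: 4−3−0 = 1 → Ȟ^0 ≅ Z
degree 1: 4−0−3 = 1 → Ȟ^1 ≅ Z
degree 2: 0−0−0 = 0 → Ȟ^2 ≅ 0

Ȟ^0 ≅ Z; Ȟ^1 ≅ Z; Ȟ^2 ≅ 0


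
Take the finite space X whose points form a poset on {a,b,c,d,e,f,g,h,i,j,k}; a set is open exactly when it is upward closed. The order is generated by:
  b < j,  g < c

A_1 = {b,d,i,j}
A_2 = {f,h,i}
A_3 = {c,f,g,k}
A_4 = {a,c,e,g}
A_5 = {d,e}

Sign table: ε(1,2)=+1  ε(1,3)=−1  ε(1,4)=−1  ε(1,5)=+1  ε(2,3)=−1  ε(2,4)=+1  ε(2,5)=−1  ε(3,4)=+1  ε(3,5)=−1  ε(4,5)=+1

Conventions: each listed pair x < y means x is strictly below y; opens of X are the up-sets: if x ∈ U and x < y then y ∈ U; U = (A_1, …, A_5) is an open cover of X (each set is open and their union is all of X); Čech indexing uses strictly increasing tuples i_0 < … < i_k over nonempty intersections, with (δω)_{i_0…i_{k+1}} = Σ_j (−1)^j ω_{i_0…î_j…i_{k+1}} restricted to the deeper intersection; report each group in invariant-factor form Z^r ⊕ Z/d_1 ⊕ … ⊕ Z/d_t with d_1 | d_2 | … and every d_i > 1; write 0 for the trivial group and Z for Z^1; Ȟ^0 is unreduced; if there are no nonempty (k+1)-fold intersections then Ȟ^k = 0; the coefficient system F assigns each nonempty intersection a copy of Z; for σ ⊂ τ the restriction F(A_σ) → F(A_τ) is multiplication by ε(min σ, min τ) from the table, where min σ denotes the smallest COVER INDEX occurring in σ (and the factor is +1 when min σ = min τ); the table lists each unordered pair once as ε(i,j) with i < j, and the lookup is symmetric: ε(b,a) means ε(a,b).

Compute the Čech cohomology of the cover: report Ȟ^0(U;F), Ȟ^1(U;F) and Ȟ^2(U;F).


Ȟ^0 ≅ 0, Ȟ^1 ≅ Z/2, Ȟ^2 ≅ 0

nonempty overlaps:
  A12={i} A15={d} A23={f} A34={c,g} A45={e}
C dims 5,5; δ0: rk 5, SNF 1^4·2
degree 0: 5−5−0 = 0 → Ȟ^0 ≅ 0
degree 1: 5−0−5 = 0 plus torsion [2] → Ȟ^1 ≅ Z/2
degree 2: 0−0−0 = 0 → Ȟ^2 ≅ 0


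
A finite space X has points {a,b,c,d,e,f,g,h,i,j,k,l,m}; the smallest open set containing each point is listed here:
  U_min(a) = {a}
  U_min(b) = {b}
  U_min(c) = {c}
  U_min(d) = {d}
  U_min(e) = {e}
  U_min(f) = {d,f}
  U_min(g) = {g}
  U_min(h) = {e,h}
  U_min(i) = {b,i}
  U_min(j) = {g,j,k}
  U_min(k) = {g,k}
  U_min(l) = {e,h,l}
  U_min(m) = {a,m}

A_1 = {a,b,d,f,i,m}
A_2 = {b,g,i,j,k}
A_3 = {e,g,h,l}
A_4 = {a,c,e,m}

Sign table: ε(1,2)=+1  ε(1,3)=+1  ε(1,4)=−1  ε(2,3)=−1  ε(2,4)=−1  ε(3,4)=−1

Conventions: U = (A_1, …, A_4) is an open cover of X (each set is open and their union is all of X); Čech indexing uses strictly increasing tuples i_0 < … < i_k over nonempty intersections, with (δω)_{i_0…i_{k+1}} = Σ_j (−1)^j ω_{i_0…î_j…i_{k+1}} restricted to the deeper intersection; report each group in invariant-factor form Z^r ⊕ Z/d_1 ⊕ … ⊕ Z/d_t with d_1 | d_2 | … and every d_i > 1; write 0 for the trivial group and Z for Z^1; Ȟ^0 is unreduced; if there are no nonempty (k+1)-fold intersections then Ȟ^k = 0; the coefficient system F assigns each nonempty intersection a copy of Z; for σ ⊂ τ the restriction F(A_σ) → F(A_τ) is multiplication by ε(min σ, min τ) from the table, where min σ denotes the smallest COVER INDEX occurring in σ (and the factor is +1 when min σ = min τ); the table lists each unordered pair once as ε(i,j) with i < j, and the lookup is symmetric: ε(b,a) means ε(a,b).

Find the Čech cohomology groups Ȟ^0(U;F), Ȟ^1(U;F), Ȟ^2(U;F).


nonempty intersections:
  A12={b,i} A14={a,m} A23={g} A34={e}
C dims 4,4; δ0: rk 4, SNF 1^3·2
Ȟ^0: (4−4)−0=0 ⇒ 0
Ȟ^1: (4−0)−4=0 plus torsion [2] ⇒ Z/2
Ȟ^2: (0−0)−0=0 ⇒ 0

Ȟ^0 ≅ 0,  Ȟ^1 ≅ Z/2,  Ȟ^2 ≅ 0


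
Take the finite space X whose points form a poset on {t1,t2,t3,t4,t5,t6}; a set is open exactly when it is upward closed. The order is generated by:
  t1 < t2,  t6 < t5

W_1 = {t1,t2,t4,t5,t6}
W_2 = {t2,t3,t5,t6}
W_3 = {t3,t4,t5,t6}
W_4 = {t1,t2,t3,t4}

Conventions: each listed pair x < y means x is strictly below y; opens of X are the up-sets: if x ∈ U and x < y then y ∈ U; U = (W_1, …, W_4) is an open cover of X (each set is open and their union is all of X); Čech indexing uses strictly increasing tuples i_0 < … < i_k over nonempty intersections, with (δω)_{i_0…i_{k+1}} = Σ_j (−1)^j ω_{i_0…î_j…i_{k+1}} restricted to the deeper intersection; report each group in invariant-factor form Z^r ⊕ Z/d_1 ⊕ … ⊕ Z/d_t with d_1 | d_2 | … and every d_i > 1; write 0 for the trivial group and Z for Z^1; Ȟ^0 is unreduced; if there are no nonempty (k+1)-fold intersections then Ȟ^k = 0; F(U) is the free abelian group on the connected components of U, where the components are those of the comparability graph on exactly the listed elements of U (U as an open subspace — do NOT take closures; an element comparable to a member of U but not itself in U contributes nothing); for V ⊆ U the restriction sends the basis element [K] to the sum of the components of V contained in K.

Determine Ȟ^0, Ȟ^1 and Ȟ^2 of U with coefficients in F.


nerve of the cover:
  W12={t2,t5,t6} W13={t4,t5,t6} W14={t1,t2,t4} W23={t3,t5,t6} W24={t2,t3} W34={t3,t4}
  W123={t5,t6} W124={t2} W134={t4} W234={t3}
components per intersection:
  W1: {t1,t2} {t4} {t5,t6}
  W2: {t2} {t3} {t5,t6}
  W3: {t3} {t4} {t5,t6}
  W4: {t1,t2} {t3} {t4}
  W12: {t2} {t5,t6}
  W13: {t4} {t5,t6}
  W14: {t1,t2} {t4}
  W23: {t3} {t5,t6}
  W24: {t2} {t3}
  W34: {t3} {t4}
  W123: {t5,t6}
  W124: {t2}
  W134: {t4}
  W234: {t3}
C dims 12,12,4; δ0: rk 8, SNF 1^8; δ1: rk 4, SNF 1^4
Ȟ^0 = (12 − 8) − 0 = 4, so Ȟ^0 ≅ Z^4
Ȟ^1 = (12 − 4) − 8 = 0, so Ȟ^1 ≅ 0
Ȟ^2 = (4 − 0) − 4 = 0, so Ȟ^2 ≅ 0

Ȟ^0 ≅ Z^4, Ȟ^1 ≅ 0, Ȟ^2 ≅ 0


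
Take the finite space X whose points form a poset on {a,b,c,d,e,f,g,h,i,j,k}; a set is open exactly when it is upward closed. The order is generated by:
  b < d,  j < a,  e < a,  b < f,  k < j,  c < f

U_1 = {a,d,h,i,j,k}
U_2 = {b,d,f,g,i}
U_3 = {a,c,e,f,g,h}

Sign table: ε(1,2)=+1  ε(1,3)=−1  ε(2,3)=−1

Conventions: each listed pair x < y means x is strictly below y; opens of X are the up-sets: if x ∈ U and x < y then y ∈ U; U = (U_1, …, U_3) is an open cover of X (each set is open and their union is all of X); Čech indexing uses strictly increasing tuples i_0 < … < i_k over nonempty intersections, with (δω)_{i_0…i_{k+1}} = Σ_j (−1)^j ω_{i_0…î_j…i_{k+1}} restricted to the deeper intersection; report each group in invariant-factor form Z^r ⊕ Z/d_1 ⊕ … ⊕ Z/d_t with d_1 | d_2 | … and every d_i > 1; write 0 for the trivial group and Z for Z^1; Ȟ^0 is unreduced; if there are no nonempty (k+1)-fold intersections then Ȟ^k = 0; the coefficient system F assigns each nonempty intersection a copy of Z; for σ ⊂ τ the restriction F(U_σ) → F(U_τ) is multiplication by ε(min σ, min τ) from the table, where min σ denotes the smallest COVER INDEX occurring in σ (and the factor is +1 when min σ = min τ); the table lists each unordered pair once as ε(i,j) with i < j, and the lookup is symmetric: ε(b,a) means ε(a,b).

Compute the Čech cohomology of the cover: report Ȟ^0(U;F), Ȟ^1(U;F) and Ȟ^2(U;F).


nonempty intersections:
  U12={d,i} U13={a,h} U23={f,g}
C dims 3,3; δ0: rk 2, SNF 1^2
Ȟ^0: (3−2)−0=1 ⇒ Z
Ȟ^1: (3−0)−2=1 ⇒ Z
Ȟ^2: (0−0)−0=0 ⇒ 0

Ȟ^0 ≅ Z,  Ȟ^1 ≅ Z,  Ȟ^2 ≅ 0


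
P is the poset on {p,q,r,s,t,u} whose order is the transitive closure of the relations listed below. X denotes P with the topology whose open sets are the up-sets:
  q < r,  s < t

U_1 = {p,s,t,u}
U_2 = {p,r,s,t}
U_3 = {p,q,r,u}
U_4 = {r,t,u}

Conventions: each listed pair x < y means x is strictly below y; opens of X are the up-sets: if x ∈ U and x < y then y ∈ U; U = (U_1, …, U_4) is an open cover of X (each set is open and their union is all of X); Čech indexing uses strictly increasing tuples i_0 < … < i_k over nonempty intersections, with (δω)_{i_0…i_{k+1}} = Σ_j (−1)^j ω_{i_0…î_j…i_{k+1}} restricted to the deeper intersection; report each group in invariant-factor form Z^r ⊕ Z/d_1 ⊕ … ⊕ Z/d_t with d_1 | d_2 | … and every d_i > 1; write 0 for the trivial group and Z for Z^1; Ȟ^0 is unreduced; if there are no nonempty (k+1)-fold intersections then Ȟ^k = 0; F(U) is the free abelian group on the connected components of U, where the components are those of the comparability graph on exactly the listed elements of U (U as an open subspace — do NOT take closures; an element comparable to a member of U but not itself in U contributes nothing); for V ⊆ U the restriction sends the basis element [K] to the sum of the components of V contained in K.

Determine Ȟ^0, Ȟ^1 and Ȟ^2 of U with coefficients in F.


Ȟ^0 ≅ Z^4, Ȟ^1 ≅ 0, Ȟ^2 ≅ 0

nonempty intersections:
  U12={p,s,t} U13={p,u} U14={t,u} U23={p,r} U24={r,t} U34={r,u}
  U123={p} U124={t} U134={u} U234={r}
components per intersection:
  U1: {p} {s,t} {u}
  U2: {p} {r} {s,t}
  U3: {p} {q,r} {u}
  U4: {r} {t} {u}
  U12: {p} {s,t}
  U13: {p} {u}
  U14: {t} {u}
  U23: {p} {r}
  U24: {r} {t}
  U34: {r} {u}
  U123: {p}
  U124: {t}
  U134: {u}
  U234: {r}
C dims 12,12,4; δ0: rk 8, SNF 1^8; δ1: rk 4, SNF 1^4
Ȟ^0: (12−8)−0=4 ⇒ Z^4
Ȟ^1: (12−4)−8=0 ⇒ 0
Ȟ^2: (4−0)−4=0 ⇒ 0


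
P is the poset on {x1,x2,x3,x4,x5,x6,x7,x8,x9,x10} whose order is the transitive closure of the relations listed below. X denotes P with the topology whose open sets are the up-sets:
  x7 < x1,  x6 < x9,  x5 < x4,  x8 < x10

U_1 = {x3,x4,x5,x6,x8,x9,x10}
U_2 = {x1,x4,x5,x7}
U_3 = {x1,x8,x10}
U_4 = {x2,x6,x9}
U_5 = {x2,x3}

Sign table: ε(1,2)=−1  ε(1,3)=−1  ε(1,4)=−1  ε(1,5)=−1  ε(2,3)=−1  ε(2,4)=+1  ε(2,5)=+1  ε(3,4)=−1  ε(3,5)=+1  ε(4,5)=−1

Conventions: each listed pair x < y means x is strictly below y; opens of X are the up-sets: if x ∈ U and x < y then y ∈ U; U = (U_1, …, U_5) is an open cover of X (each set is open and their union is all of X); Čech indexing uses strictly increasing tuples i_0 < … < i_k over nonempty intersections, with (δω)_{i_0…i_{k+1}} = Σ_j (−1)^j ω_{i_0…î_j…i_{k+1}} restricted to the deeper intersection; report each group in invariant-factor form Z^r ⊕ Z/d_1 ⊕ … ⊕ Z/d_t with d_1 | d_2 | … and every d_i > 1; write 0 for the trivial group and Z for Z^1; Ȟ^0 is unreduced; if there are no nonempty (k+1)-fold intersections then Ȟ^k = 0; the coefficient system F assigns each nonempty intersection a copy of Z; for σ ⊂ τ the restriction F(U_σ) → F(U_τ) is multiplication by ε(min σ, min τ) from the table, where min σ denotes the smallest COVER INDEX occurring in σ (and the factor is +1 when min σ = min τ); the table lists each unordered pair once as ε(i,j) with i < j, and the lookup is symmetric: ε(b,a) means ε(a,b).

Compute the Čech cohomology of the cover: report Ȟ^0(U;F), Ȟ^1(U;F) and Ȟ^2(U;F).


intersection data:
  U12={x4,x5} U13={x8,x10} U14={x6,x9} U15={x3} U23={x1} U45={x2}
C dims 5,6; δ0: rk 5, SNF 1^4·2
Ȟ^0 = (5 − 5) − 0 = 0, so Ȟ^0 ≅ 0
Ȟ^1 = (6 − 0) − 5 = 1 plus torsion [2], so Ȟ^1 ≅ Z ⊕ Z/2
Ȟ^2 = (0 − 0) − 0 = 0, so Ȟ^2 ≅ 0

Ȟ^0 ≅ 0; Ȟ^1 ≅ Z ⊕ Z/2; Ȟ^2 ≅ 0


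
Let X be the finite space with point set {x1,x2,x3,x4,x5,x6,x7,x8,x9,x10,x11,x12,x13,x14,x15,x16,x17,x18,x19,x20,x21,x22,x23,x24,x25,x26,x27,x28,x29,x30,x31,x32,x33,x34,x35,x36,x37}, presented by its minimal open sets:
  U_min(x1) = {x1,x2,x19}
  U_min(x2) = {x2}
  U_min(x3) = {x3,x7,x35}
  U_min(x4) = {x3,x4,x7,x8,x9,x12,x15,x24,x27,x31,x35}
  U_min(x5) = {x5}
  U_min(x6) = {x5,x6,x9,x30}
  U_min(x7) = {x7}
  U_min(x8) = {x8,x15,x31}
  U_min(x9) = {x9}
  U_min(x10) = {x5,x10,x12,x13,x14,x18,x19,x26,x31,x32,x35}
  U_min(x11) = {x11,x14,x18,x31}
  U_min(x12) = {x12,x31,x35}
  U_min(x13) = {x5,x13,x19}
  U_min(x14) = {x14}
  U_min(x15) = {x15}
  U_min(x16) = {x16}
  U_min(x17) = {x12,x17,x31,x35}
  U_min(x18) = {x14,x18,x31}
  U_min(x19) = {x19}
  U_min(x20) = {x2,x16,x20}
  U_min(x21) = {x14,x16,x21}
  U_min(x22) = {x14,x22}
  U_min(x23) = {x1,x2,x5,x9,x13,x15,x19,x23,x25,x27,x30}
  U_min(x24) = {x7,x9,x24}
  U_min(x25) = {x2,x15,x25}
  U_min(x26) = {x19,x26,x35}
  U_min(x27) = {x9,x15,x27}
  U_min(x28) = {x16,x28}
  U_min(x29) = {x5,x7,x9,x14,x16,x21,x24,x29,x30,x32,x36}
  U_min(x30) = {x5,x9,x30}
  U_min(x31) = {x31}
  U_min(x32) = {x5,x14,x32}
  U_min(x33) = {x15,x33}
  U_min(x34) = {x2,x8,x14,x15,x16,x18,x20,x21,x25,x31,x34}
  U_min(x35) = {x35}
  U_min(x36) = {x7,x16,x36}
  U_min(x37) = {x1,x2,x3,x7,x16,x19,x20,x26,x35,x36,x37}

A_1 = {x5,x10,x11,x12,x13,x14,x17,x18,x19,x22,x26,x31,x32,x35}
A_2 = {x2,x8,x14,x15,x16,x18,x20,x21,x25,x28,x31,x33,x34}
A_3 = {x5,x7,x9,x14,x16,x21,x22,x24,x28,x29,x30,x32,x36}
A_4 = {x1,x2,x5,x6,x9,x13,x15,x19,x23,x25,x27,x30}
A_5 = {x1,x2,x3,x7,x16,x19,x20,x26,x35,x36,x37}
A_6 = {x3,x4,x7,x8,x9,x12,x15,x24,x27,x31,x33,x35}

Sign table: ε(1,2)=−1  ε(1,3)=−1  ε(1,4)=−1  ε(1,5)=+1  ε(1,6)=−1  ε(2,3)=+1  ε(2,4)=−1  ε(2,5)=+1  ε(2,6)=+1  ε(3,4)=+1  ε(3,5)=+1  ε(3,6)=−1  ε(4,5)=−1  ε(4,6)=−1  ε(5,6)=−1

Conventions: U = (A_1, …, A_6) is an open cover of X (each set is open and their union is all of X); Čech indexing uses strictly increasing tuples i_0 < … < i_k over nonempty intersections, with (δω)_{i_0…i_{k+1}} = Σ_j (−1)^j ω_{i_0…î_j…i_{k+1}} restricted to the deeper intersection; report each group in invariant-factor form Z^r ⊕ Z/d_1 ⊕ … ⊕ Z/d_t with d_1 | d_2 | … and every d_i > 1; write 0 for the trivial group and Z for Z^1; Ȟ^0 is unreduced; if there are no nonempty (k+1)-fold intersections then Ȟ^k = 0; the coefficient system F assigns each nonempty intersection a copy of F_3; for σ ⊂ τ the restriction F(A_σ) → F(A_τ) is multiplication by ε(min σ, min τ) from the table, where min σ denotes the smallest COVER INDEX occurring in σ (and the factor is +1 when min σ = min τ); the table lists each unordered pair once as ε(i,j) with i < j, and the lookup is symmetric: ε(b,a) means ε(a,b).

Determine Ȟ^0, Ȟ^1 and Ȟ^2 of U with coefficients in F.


nonempty overlaps:
  A12={x14,x18,x31} A13={x5,x14,x22,x32} A14={x5,x13,x19} A15={x19,x26,x35} A16={x12,x31,x35} A23={x14,x16,x21,x28} A24={x2,x15,x25} A25={x2,x16,x20} A26={x8,x15,x31,x33} A34={x5,x9,x30} A35={x7,x16,x36} A36={x7,x9,x24} A45={x1,x2,x19} A46={x9,x15,x27} A56={x3,x7,x35}
  A123={x14} A126={x31} A134={x5} A145={x19} A156={x35} A235={x16} A245={x2} A246={x15} A346={x9} A356={x7}
C dims 6,15,10; δ0: rk_F3 6; δ1: rk_F3 9
degree 0: 6−6−0 = 0 → Ȟ^0 ≅ 0
degree 1: 15−9−6 = 0 → Ȟ^1 ≅ 0
degree 2: 10−0−9 = 1 → Ȟ^2 ≅ Z/3

Ȟ^0(U;F) ≅ 0,  Ȟ^1(U;F) ≅ 0,  Ȟ^2(U;F) ≅ Z/3


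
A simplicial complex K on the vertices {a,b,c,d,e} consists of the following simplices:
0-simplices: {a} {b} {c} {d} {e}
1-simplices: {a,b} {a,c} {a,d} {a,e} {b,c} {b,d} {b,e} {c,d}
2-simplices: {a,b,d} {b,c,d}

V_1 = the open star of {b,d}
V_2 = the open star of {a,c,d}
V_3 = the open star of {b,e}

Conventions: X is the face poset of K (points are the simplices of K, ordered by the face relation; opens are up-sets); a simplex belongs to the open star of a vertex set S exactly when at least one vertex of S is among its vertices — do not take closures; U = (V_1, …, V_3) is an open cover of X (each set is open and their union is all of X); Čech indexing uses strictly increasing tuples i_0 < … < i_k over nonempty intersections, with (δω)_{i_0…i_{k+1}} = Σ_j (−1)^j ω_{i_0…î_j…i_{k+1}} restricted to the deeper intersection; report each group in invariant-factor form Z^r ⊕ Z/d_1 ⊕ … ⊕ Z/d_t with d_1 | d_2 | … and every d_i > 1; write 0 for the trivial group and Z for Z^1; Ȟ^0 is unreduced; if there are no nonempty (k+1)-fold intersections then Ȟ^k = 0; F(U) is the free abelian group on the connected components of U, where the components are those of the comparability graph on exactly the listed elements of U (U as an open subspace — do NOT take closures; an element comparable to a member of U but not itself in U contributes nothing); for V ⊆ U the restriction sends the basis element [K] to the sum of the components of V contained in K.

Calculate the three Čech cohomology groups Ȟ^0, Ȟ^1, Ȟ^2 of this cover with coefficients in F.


nerve simplices:
  V1={{b},{d},{a,b},{a,d},{b,c},{b,d},{b,e},{c,d},{a,b,d},{b,c,d}} V2={{a},{c},{d},{a,b},{a,c},{a,d},{a,e},{b,c},{b,d},{c,d},{a,b,d},{b,c,d}} V3={{b},{e},{a,b},{a,e},{b,c},{b,d},{b,e},{a,b,d},{b,c,d}}
  V12={{d},{a,b},{a,d},{b,c},{b,d},{c,d},{a,b,d},{b,c,d}} V13={{b},{a,b},{b,c},{b,d},{b,e},{a,b,d},{b,c,d}} V23={{a,b},{a,e},{b,c},{b,d},{a,b,d},{b,c,d}}
  V123={{a,b},{b,c},{b,d},{a,b,d},{b,c,d}}
components per intersection:
  V1: {{b},{d},{a,b},{a,d},{b,c},{b,d},{b,e},{c,d},{a,b,d},{b,c,d}}
  V2: {{a},{c},{d},{a,b},{a,c},{a,d},{a,e},{b,c},{b,d},{c,d},{a,b,d},{b,c,d}}
  V3: {{b},{e},{a,b},{a,e},{b,c},{b,d},{b,e},{a,b,d},{b,c,d}}
  V12: {{d},{a,b},{a,d},{b,c},{b,d},{c,d},{a,b,d},{b,c,d}}
  V13: {{b},{a,b},{b,c},{b,d},{b,e},{a,b,d},{b,c,d}}
  V23: {{a,b},{b,c},{b,d},{a,b,d},{b,c,d}} {{a,e}}
  V123: {{a,b},{b,c},{b,d},{a,b,d},{b,c,d}}
C dims 3,4,1; δ0: rk 2, SNF 1^2; δ1: rk 1, SNF 1^1
degree 0: 3−2−0 = 1 → Ȟ^0 ≅ Z
degree 1: 4−1−2 = 1 → Ȟ^1 ≅ Z
degree 2: 1−0−1 = 0 → Ȟ^2 ≅ 0

Ȟ^0(U;F) ≅ Z, Ȟ^1(U;F) ≅ Z, Ȟ^2(U;F) ≅ 0


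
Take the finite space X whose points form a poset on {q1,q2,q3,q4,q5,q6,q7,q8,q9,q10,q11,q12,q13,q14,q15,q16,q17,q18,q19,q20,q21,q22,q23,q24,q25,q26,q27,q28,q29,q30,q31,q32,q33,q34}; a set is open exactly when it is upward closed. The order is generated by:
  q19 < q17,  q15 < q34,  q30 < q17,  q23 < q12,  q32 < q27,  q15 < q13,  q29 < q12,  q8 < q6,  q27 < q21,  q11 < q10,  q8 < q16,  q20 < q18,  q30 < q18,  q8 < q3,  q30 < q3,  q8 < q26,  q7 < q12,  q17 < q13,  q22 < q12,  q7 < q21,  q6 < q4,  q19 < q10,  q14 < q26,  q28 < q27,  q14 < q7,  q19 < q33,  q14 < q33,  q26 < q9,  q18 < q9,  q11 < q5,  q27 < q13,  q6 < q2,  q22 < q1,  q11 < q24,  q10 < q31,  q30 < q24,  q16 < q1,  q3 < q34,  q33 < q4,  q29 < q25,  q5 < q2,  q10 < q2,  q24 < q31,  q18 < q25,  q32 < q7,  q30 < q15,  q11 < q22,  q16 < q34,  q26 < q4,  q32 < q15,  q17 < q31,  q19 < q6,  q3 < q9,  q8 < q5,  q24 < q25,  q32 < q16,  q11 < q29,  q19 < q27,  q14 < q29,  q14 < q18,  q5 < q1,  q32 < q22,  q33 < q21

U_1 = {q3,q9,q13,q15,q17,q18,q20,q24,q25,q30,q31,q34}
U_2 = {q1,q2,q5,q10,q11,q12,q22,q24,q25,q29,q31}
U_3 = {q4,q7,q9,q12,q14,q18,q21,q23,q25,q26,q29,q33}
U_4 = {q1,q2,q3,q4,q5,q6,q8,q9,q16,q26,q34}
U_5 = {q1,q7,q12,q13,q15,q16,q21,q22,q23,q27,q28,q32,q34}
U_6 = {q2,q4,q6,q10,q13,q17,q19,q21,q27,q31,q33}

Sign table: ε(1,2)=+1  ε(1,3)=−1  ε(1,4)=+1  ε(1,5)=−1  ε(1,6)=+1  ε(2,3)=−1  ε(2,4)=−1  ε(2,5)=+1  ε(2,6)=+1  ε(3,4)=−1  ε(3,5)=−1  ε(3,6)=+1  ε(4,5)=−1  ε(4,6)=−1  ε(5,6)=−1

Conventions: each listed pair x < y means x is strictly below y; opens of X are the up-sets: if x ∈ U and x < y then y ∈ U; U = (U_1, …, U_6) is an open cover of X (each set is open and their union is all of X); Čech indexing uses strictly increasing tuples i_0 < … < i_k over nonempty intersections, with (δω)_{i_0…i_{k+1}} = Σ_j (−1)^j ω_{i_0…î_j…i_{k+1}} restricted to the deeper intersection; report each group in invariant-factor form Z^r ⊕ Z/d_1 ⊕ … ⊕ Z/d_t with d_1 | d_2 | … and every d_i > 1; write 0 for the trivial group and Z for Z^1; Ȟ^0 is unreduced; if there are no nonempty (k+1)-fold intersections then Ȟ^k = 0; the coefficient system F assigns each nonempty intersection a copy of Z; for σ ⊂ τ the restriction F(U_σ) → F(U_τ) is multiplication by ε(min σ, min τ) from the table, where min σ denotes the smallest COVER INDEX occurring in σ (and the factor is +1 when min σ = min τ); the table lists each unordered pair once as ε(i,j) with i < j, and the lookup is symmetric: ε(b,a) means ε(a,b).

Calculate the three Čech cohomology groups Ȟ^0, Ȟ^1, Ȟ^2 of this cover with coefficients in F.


Ȟ^0 = 0; Ȟ^1 = Z/2; Ȟ^2 = Z

nerve simplices:
  U12={q24,q25,q31} U13={q9,q18,q25} U14={q3,q9,q34} U15={q13,q15,q34} U16={q13,q17,q31} U23={q12,q25,q29} U24={q1,q2,q5} U25={q1,q12,q22} U26={q2,q10,q31} U34={q4,q9,q26} U35={q7,q12,q21,q23} U36={q4,q21,q33} U45={q1,q16,q34} U46={q2,q4,q6} U56={q13,q21,q27}
  U123={q25} U126={q31} U134={q9} U145={q34} U156={q13} U235={q12} U245={q1} U246={q2} U346={q4} U356={q21}
C dims 6,15,10; δ0: rk 6, SNF 1^5·2; δ1: rk 9, SNF 1^9
degree 0: 6−6−0 = 0 → Ȟ^0 ≅ 0
degree 1: 15−9−6 = 0 plus torsion [2] → Ȟ^1 ≅ Z/2
degree 2: 10−0−9 = 1 → Ȟ^2 ≅ Z


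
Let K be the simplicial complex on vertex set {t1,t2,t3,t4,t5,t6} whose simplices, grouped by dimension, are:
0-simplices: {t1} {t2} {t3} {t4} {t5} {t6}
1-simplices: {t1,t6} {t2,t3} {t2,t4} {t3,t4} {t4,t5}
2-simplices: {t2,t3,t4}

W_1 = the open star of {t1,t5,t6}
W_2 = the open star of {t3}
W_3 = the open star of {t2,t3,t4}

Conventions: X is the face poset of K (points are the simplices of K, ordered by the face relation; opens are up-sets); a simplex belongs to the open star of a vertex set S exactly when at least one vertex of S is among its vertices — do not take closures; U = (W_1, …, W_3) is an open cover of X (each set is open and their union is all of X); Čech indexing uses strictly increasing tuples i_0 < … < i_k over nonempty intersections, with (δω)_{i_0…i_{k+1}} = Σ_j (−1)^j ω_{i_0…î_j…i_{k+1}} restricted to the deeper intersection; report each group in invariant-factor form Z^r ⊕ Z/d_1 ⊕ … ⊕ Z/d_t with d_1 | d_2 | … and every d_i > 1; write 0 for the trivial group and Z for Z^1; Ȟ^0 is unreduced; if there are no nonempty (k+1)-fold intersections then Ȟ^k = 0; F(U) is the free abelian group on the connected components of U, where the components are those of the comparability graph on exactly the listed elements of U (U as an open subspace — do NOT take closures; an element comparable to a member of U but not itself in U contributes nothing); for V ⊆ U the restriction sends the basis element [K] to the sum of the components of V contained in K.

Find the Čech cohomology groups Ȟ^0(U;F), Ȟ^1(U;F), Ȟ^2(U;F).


nonempty overlaps:
  W1={{t1},{t5},{t6},{t1,t6},{t4,t5}} W2={{t3},{t2,t3},{t3,t4},{t2,t3,t4}} W3={{t2},{t3},{t4},{t2,t3},{t2,t4},{t3,t4},{t4,t5},{t2,t3,t4}}
  W13={{t4,t5}} W23={{t3},{t2,t3},{t3,t4},{t2,t3,t4}}
components per intersection:
  W1: {{t1},{t6},{t1,t6}} {{t5},{t4,t5}}
  W2: {{t3},{t2,t3},{t3,t4},{t2,t3,t4}}
  W3: {{t2},{t3},{t4},{t2,t3},{t2,t4},{t3,t4},{t4,t5},{t2,t3,t4}}
  W13: {{t4,t5}}
  W23: {{t3},{t2,t3},{t3,t4},{t2,t3,t4}}
C dims 4,2; δ0: rk 2, SNF 1^2
degree 0: 4−2−0 = 2 → Ȟ^0 ≅ Z^2
degree 1: 2−0−2 = 0 → Ȟ^1 ≅ 0
degree 2: 0−0−0 = 0 → Ȟ^2 ≅ 0

Ȟ^0 ≅ Z^2, Ȟ^1 ≅ 0, Ȟ^2 ≅ 0


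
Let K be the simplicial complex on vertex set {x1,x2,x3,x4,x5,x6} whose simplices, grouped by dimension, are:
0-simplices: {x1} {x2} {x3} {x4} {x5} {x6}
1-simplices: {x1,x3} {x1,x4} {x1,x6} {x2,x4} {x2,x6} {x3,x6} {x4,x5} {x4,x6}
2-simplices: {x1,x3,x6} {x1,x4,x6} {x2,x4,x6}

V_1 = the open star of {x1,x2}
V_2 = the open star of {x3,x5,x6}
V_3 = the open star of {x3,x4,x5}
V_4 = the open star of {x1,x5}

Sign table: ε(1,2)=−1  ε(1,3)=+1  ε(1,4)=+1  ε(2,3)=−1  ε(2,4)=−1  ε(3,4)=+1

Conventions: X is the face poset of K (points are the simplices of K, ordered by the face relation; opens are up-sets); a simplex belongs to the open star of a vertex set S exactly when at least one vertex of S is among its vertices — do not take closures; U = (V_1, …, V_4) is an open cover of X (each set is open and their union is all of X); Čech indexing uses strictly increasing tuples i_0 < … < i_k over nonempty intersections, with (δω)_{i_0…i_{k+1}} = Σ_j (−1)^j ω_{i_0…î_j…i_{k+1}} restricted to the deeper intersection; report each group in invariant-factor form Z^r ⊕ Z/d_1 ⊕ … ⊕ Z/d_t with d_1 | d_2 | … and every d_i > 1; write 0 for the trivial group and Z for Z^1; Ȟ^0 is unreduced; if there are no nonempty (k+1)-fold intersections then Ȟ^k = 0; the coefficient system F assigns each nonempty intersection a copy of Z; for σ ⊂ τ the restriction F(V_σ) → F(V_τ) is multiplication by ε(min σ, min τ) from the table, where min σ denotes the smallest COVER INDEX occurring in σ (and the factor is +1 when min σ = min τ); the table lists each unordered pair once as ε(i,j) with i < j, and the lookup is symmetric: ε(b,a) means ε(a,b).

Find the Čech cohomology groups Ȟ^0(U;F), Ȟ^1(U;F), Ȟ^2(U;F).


intersection data:
  V1={{x1},{x2},{x1,x3},{x1,x4},{x1,x6},{x2,x4},{x2,x6},{x1,x3,x6},{x1,x4,x6},{x2,x4,x6}} V2={{x3},{x5},{x6},{x1,x3},{x1,x6},{x2,x6},{x3,x6},{x4,x5},{x4,x6},{x1,x3,x6},{x1,x4,x6},{x2,x4,x6}} V3={{x3},{x4},{x5},{x1,x3},{x1,x4},{x2,x4},{x3,x6},{x4,x5},{x4,x6},{x1,x3,x6},{x1,x4,x6},{x2,x4,x6}} V4={{x1},{x5},{x1,x3},{x1,x4},{x1,x6},{x4,x5},{x1,x3,x6},{x1,x4,x6}}
  V12={{x1,x3},{x1,x6},{x2,x6},{x1,x3,x6},{x1,x4,x6},{x2,x4,x6}} V13={{x1,x3},{x1,x4},{x2,x4},{x1,x3,x6},{x1,x4,x6},{x2,x4,x6}} V14={{x1},{x1,x3},{x1,x4},{x1,x6},{x1,x3,x6},{x1,x4,x6}} V23={{x3},{x5},{x1,x3},{x3,x6},{x4,x5},{x4,x6},{x1,x3,x6},{x1,x4,x6},{x2,x4,x6}} V24={{x5},{x1,x3},{x1,x6},{x4,x5},{x1,x3,x6},{x1,x4,x6}} V34={{x5},{x1,x3},{x1,x4},{x4,x5},{x1,x3,x6},{x1,x4,x6}}
  V123={{x1,x3},{x1,x3,x6},{x1,x4,x6},{x2,x4,x6}} V124={{x1,x3},{x1,x6},{x1,x3,x6},{x1,x4,x6}} V134={{x1,x3},{x1,x4},{x1,x3,x6},{x1,x4,x6}} V234={{x5},{x1,x3},{x4,x5},{x1,x3,x6},{x1,x4,x6}}
  V1234={{x1,x3},{x1,x3,x6},{x1,x4,x6}}
C dims 4,6,4,1; δ0: rk 3, SNF 1^3; δ1: rk 3, SNF 1^3; δ2: rk 1, SNF 1^1
Ȟ^0 = (4 − 3) − 0 = 1, so Ȟ^0 ≅ Z
Ȟ^1 = (6 − 3) − 3 = 0, so Ȟ^1 ≅ 0
Ȟ^2 = (4 − 1) − 3 = 0, so Ȟ^2 ≅ 0

Ȟ^0(U;F) ≅ Z; Ȟ^1(U;F) ≅ 0; Ȟ^2(U;F) ≅ 0


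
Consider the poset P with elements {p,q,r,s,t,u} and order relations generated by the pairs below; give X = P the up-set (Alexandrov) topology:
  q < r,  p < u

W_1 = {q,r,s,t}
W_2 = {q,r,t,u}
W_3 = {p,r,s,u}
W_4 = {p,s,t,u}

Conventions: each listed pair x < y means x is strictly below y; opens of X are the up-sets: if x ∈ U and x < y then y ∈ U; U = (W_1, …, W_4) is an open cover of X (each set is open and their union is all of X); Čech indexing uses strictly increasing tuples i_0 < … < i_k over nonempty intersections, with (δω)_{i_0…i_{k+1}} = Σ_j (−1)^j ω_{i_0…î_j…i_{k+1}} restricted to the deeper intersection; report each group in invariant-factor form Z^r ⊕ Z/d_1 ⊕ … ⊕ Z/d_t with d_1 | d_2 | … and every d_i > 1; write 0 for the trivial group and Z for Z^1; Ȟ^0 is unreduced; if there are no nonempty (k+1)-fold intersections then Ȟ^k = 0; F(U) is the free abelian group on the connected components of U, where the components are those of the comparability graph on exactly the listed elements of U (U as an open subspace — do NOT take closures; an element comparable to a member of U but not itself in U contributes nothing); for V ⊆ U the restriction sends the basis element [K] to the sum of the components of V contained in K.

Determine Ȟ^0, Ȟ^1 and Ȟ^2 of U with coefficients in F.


Ȟ^0 ≅ Z^4,  Ȟ^1 ≅ 0,  Ȟ^2 ≅ 0

cover nerve:
  W12={q,r,t} W13={r,s} W14={s,t} W23={r,u} W24={t,u} W34={p,s,u}
  W123={r} W124={t} W134={s} W234={u}
components per intersection:
  W1: {q,r} {s} {t}
  W2: {q,r} {t} {u}
  W3: {p,u} {r} {s}
  W4: {p,u} {s} {t}
  W12: {q,r} {t}
  W13: {r} {s}
  W14: {s} {t}
  W23: {r} {u}
  W24: {t} {u}
  W34: {p,u} {s}
  W123: {r}
  W124: {t}
  W134: {s}
  W234: {u}
C dims 12,12,4; δ0: rk 8, SNF 1^8; δ1: rk 4, SNF 1^4
Ȟ^0: (12−8)−0=4 ⇒ Z^4
Ȟ^1: (12−4)−8=0 ⇒ 0
Ȟ^2: (4−0)−4=0 ⇒ 0


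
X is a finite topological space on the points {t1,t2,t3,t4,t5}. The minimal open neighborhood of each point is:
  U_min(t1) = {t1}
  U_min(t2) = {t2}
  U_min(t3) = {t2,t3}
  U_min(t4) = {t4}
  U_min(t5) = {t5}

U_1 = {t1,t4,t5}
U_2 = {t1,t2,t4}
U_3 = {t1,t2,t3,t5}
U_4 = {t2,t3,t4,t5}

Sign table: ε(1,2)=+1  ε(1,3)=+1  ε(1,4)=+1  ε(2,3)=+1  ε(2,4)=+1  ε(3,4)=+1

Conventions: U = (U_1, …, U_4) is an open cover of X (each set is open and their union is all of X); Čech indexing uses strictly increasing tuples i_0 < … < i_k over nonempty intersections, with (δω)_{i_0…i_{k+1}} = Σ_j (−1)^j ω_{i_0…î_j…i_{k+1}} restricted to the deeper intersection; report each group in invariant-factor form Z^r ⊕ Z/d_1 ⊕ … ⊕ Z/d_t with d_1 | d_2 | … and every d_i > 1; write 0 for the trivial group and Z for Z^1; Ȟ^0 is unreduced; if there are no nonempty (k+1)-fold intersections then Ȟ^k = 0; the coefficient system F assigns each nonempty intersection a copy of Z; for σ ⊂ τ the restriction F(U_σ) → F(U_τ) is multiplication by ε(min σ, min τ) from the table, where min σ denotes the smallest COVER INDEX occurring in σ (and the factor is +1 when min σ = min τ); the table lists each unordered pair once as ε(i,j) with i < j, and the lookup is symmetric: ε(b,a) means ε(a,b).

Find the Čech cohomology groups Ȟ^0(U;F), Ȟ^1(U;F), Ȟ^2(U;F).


nerve of the cover:
  U12={t1,t4} U13={t1,t5} U14={t4,t5} U23={t1,t2} U24={t2,t4} U34={t2,t3,t5}
  U123={t1} U124={t4} U134={t5} U234={t2}
C dims 4,6,4; δ0: rk 3, SNF 1^3; δ1: rk 3, SNF 1^3
Ȟ^0 = (4 − 3) − 0 = 1, so Ȟ^0 ≅ Z
Ȟ^1 = (6 − 3) − 3 = 0, so Ȟ^1 ≅ 0
Ȟ^2 = (4 − 0) − 3 = 1, so Ȟ^2 ≅ Z

Ȟ^0(U;F) ≅ Z, Ȟ^1(U;F) ≅ 0, Ȟ^2(U;F) ≅ Z


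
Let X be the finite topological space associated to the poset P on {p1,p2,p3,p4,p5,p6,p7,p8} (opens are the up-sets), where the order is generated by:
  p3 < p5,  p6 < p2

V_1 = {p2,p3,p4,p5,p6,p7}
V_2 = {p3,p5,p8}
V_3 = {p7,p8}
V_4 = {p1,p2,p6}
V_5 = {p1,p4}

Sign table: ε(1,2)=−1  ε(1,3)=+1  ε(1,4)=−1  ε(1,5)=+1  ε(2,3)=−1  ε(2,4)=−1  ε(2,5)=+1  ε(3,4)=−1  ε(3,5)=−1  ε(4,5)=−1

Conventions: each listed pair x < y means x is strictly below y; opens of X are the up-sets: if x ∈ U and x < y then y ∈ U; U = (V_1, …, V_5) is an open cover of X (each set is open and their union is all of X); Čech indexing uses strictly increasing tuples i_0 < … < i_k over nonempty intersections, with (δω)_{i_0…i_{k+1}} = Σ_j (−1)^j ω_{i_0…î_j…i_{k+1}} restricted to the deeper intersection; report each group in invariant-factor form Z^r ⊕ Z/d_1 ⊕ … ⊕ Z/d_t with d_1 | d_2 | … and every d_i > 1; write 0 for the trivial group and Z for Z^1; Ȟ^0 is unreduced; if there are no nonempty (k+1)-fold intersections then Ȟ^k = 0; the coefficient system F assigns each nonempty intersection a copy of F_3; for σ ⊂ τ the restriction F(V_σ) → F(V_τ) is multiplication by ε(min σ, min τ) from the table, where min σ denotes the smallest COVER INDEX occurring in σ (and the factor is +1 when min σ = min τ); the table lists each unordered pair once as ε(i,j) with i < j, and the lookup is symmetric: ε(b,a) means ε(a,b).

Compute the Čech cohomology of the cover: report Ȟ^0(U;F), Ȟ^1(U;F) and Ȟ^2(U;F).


Ȟ^0 ≅ Z/3,  Ȟ^1 ≅ Z/3 ⊕ Z/3,  Ȟ^2 ≅ 0

nerve simplices:
  V12={p3,p5} V13={p7} V14={p2,p6} V15={p4} V23={p8} V45={p1}
C dims 5,6; δ0: rk_F3 4
degree 0: 5−4−0 = 1 → Ȟ^0 ≅ Z/3
degree 1: 6−0−4 = 2 → Ȟ^1 ≅ Z/3 ⊕ Z/3
degree 2: 0−0−0 = 0 → Ȟ^2 ≅ 0
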